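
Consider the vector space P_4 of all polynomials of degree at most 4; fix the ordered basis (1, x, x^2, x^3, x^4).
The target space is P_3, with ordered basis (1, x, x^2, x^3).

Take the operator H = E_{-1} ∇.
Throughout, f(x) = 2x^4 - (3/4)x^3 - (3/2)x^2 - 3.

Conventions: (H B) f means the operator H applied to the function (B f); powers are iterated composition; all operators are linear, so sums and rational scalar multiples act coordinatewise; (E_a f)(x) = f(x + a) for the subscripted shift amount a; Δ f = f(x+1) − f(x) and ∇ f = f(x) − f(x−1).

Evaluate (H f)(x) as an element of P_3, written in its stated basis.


the result is g(x) = 8x^3 - (153/4)x^2 + (239/4)x - 123/4

∇ f = 8x^3 - (57/4)x^2 + (29/4)x - 5/4
E_{-1} ∇ f = 8x^3 - (153/4)x^2 + (239/4)x - 123/4


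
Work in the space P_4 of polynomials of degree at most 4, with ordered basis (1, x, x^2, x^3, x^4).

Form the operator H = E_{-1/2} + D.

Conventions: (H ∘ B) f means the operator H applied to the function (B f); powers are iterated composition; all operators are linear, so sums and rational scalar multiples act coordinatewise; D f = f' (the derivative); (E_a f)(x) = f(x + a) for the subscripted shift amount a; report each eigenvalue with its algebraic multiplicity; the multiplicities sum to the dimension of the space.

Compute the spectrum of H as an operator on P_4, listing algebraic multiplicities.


image of 1: 1
image of x: x + 1/2
image of x^2: x^2 + x + 1/4
image of x^3: x^3 + (3/2)x^2 + (3/4)x - 1/8
image of x^4: x^4 + 2x^3 + (3/2)x^2 - (1/2)x + 1/16
the matrix is upper triangular; its diagonal is (1, 1, 1, 1, 1)
for a triangular matrix the eigenvalues are the diagonal entries, with algebraic multiplicity their repetition count

λ = 1 (multiplicity 5)


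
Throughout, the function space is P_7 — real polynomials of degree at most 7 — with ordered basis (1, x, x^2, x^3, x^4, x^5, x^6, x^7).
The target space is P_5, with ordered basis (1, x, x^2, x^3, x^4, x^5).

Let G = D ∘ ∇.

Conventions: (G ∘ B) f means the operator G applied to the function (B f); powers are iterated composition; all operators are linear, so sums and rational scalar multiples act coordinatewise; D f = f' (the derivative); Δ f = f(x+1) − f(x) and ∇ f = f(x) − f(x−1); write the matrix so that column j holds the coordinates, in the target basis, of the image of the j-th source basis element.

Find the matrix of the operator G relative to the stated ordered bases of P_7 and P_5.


the matrix is [[0, 0, 2, -3, 4, -5, 6, -7]; [0, 0, 0, 6, -12, 20, -30, 42]; [0, 0, 0, 0, 12, -30, 60, -105]; [0, 0, 0, 0, 0, 20, -60, 140]; [0, 0, 0, 0, 0, 0, 30, -105]; [0, 0, 0, 0, 0, 0, 0, 42]] (rows listed top to bottom)

image of 1: 0
image of x: 0
image of x^2: 2
image of x^3: 6x - 3
image of x^4: 12x^2 - 12x + 4
image of x^5: 20x^3 - 30x^2 + 20x - 5
image of x^6: 30x^4 - 60x^3 + 60x^2 - 30x + 6
image of x^7: 42x^5 - 105x^4 + 140x^3 - 105x^2 + 42x - 7
each image's coordinates form column j of the matrix


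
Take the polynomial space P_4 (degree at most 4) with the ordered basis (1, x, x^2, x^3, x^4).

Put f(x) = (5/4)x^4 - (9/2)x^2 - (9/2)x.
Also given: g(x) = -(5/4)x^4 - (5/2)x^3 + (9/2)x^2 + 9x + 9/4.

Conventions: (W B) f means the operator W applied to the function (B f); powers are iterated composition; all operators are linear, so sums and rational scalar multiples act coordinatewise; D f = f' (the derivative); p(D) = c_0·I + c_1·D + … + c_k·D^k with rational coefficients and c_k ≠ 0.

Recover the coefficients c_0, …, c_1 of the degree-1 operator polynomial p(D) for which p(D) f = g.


c_0 = -1, c_1 = -1/2

D^0 f = (5/4)x^4 - (9/2)x^2 - (9/2)x
D^1 f = 5x^3 - 9x - 9/2
matching coefficients of g against c_0 f + c_1 Df + … from the top degree down determines the c_i
solution: c_0 = -1, c_1 = -1/2


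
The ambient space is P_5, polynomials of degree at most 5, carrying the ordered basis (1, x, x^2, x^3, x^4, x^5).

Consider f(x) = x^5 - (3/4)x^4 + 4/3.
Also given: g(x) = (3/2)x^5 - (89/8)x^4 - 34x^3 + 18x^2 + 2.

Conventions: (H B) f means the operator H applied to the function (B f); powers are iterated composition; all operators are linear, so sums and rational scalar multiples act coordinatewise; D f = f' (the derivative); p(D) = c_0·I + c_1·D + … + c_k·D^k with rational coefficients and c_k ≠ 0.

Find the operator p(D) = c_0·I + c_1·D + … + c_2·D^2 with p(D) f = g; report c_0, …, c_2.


c_0 = 3/2, c_1 = -2, c_2 = -2

D^0 f = x^5 - (3/4)x^4 + 4/3
D^1 f = 5x^4 - 3x^3
D^2 f = 20x^3 - 9x^2
matching coefficients of g against c_0 f + c_1 Df + … from the top degree down determines the c_i
solution: c_0 = 3/2, c_1 = -2, c_2 = -2


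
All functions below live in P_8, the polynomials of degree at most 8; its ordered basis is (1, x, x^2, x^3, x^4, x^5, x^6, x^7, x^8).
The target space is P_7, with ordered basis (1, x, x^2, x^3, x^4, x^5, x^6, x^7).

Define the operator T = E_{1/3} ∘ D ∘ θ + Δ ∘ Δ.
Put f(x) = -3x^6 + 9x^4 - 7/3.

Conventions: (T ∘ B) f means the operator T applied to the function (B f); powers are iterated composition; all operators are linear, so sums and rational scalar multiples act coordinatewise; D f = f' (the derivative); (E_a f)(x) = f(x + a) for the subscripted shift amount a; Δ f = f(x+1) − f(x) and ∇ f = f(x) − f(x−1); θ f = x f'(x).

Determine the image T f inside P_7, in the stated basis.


θ f = -18x^6 + 36x^4
D θ f = -108x^5 + 144x^3
E_{1/3} D θ f = -108x^5 - 180x^4 + 24x^3 + 104x^2 + (124/3)x + 44/9
Δ f = -18x^5 - 45x^4 - 24x^3 + 9x^2 + 18x + 6
Δ Δ f = -90x^4 - 360x^3 - 522x^2 - 324x - 60
(E_{1/3} ∘ D ∘ θ + Δ ∘ Δ) f = -108x^5 - 270x^4 - 336x^3 - 418x^2 - (848/3)x - 496/9

the result is g(x) = -108x^5 - 270x^4 - 336x^3 - 418x^2 - (848/3)x - 496/9


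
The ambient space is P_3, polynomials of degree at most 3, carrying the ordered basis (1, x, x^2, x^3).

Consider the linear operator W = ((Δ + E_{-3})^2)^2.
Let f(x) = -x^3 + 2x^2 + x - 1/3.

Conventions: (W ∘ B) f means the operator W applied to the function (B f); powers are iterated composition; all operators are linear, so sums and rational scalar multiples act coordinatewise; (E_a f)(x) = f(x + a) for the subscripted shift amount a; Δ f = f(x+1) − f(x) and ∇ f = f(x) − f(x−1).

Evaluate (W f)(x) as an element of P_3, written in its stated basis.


the image equals g(x) = -x^3 + 26x^2 - 295x + 3551/3

Δ f = -3x^2 + x + 2
E_{-3} f = -x^3 + 11x^2 - 38x + 125/3
(Δ + E_{-3}) f = -x^3 + 8x^2 - 37x + 131/3
Δ (Δ + E_{-3}) f = -3x^2 + 13x - 30
E_{-3} (Δ + E_{-3}) f = -x^3 + 17x^2 - 112x + 761/3
(Δ + E_{-3}) (Δ + E_{-3}) f = -x^3 + 14x^2 - 99x + 671/3
Δ (Δ + E_{-3})^2 f = -3x^2 + 25x - 86
E_{-3} (Δ + E_{-3})^2 f = -x^3 + 23x^2 - 210x + 2021/3
(Δ + E_{-3}) (Δ + E_{-3})^2 f = -x^3 + 20x^2 - 185x + 1763/3
Δ (Δ + E_{-3}) (Δ + E_{-3})^2 f = -3x^2 + 37x - 166
E_{-3} (Δ + E_{-3}) (Δ + E_{-3})^2 f = -x^3 + 29x^2 - 332x + 4049/3
(Δ + E_{-3}) (Δ + E_{-3}) (Δ + E_{-3})^2 f = -x^3 + 26x^2 - 295x + 3551/3


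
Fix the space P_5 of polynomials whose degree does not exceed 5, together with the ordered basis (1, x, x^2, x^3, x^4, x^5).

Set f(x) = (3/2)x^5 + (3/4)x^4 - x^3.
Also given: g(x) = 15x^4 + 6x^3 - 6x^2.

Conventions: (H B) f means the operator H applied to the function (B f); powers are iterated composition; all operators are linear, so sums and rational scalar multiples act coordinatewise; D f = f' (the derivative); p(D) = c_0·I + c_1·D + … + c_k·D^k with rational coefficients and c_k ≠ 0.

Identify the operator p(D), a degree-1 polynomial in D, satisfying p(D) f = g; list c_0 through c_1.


D^0 f = (3/2)x^5 + (3/4)x^4 - x^3
D^1 f = (15/2)x^4 + 3x^3 - 3x^2
matching coefficients of g against c_0 f + c_1 Df + … from the top degree down determines the c_i
solution: c_0 = 0, c_1 = 2

c_0 = 0, c_1 = 2


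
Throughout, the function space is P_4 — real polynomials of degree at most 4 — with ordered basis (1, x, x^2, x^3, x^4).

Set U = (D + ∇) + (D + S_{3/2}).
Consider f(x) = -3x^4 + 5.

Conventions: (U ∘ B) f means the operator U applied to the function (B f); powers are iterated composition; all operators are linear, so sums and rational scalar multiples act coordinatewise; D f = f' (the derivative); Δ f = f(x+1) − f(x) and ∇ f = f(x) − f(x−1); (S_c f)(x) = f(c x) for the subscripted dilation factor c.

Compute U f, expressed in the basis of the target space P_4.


D f = -12x^3
∇ f = -12x^3 + 18x^2 - 12x + 3
(D + ∇) f = -24x^3 + 18x^2 - 12x + 3
D f = -12x^3
S_{3/2} f = -(243/16)x^4 + 5
(D + S_{3/2}) f = -(243/16)x^4 - 12x^3 + 5
((D + ∇) + (D + S_{3/2})) f = -(243/16)x^4 - 36x^3 + 18x^2 - 12x + 8

the result is g(x) = -(243/16)x^4 - 36x^3 + 18x^2 - 12x + 8


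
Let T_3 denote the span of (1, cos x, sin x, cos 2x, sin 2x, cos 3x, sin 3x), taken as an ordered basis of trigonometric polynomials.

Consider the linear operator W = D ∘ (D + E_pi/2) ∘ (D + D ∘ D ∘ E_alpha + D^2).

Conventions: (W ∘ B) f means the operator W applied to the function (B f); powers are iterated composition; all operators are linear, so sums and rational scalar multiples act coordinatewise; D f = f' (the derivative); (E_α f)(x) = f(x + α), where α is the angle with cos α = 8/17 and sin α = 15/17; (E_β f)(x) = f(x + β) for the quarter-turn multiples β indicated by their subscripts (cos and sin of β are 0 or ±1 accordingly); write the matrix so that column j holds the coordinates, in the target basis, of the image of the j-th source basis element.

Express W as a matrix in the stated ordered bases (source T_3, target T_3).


image of 1: 0
image of cos x: (50/17)cos x + (4/17)sin x
image of sin x: -(4/17)cos x + (50/17)sin x
image of cos 2x: (1284/289)cos 2x - (2552/289)sin 2x
image of sin 2x: (2552/289)cos 2x + (1284/289)sin 2x
image of cos 3x: (1350/4913)cos 3x + (115164/4913)sin 3x
image of sin 3x: -(115164/4913)cos 3x + (1350/4913)sin 3x
each image's coordinates form column j of the matrix

the matrix is [[0, 0, 0, 0, 0, 0, 0]; [0, 50/17, -4/17, 0, 0, 0, 0]; [0, 4/17, 50/17, 0, 0, 0, 0]; [0, 0, 0, 1284/289, 2552/289, 0, 0]; [0, 0, 0, -2552/289, 1284/289, 0, 0]; [0, 0, 0, 0, 0, 1350/4913, -115164/4913]; [0, 0, 0, 0, 0, 115164/4913, 1350/4913]] (rows listed top to bottom)


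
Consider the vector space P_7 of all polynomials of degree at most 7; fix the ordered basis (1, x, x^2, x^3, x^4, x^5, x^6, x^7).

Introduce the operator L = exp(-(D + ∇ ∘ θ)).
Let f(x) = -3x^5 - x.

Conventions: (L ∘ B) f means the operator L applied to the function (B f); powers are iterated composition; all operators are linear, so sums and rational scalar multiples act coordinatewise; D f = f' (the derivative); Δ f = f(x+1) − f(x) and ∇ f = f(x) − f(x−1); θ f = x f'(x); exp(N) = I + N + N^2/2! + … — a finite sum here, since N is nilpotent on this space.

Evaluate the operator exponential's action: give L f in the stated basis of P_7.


the image equals g(x) = -3x^5 + 90x^4 - 1050x^3 + 5730x^2 - 13981x + 11387

order-1 term: 90x^4 - 150x^3 + 150x^2 - 75x + 17
order-2 term: -900x^3 + 1980x^2 - 1845x + 630
order-3 term: 3600x^2 - 6660x + 3450
order-4 term: -5400x + 5130
order-5 term: 2160
the series for exp(-(D + ∇ ∘ θ)) f terminates at order 5
exp(-(D + ∇ ∘ θ)) f = -3x^5 + 90x^4 - 1050x^3 + 5730x^2 - 13981x + 11387


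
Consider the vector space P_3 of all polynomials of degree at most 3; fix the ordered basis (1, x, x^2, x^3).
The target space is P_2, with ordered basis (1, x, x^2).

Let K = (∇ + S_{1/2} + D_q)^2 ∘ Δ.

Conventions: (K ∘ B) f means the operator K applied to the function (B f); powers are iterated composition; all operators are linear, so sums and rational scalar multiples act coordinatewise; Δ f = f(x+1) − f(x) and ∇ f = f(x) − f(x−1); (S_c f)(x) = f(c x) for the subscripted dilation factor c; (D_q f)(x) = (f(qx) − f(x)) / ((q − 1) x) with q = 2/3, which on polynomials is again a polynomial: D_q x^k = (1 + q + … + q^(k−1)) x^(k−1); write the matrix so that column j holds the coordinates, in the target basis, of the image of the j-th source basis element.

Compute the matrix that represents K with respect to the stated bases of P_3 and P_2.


image of 1: 0
image of x: 1
image of x^2: (1/2)x + 7
image of x^3: (3/16)x^2 + 9x + 113/4
each image's coordinates form column j of the matrix

the matrix is [[0, 1, 7, 113/4]; [0, 0, 1/2, 9]; [0, 0, 0, 3/16]] (rows listed top to bottom)


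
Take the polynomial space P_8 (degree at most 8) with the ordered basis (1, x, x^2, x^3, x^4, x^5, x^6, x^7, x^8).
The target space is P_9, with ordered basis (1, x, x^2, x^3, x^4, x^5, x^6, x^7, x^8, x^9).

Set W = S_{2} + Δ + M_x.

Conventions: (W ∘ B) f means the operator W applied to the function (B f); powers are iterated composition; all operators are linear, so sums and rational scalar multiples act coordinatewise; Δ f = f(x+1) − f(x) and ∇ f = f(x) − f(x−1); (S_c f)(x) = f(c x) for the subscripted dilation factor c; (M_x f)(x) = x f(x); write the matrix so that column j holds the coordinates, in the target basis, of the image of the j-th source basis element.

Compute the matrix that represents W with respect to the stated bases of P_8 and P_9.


image of 1: x + 1
image of x: x^2 + 2x + 1
image of x^2: x^3 + 4x^2 + 2x + 1
image of x^3: x^4 + 8x^3 + 3x^2 + 3x + 1
image of x^4: x^5 + 16x^4 + 4x^3 + 6x^2 + 4x + 1
image of x^5: x^6 + 32x^5 + 5x^4 + 10x^3 + 10x^2 + 5x + 1
image of x^6: x^7 + 64x^6 + 6x^5 + 15x^4 + 20x^3 + 15x^2 + 6x + 1
image of x^7: x^8 + 128x^7 + 7x^6 + 21x^5 + 35x^4 + 35x^3 + 21x^2 + 7x + 1
image of x^8: x^9 + 256x^8 + 8x^7 + 28x^6 + 56x^5 + 70x^4 + 56x^3 + 28x^2 + 8x + 1
each image's coordinates form column j of the matrix

the matrix is [[1, 1, 1, 1, 1, 1, 1, 1, 1]; [1, 2, 2, 3, 4, 5, 6, 7, 8]; [0, 1, 4, 3, 6, 10, 15, 21, 28]; [0, 0, 1, 8, 4, 10, 20, 35, 56]; [0, 0, 0, 1, 16, 5, 15, 35, 70]; [0, 0, 0, 0, 1, 32, 6, 21, 56]; [0, 0, 0, 0, 0, 1, 64, 7, 28]; [0, 0, 0, 0, 0, 0, 1, 128, 8]; [0, 0, 0, 0, 0, 0, 0, 1, 256]; [0, 0, 0, 0, 0, 0, 0, 0, 1]] (rows listed top to bottom)


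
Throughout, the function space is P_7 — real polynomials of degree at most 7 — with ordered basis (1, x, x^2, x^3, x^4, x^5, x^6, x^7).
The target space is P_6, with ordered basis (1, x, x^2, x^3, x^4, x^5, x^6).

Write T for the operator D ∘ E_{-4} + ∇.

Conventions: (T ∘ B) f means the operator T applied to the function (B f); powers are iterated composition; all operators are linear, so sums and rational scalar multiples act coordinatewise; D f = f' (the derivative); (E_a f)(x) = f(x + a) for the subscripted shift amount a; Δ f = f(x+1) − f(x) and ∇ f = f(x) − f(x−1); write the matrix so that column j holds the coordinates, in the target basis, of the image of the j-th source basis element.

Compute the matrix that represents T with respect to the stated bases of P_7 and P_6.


the matrix is [[0, 2, -9, 49, -257, 1281, -6145, 28673]; [0, 0, 4, -27, 196, -1285, 7686, -43015]; [0, 0, 0, 6, -54, 490, -3855, 26901]; [0, 0, 0, 0, 8, -90, 980, -8995]; [0, 0, 0, 0, 0, 10, -135, 1715]; [0, 0, 0, 0, 0, 0, 12, -189]; [0, 0, 0, 0, 0, 0, 0, 14]] (rows listed top to bottom)

image of 1: 0
image of x: 2
image of x^2: 4x - 9
image of x^3: 6x^2 - 27x + 49
image of x^4: 8x^3 - 54x^2 + 196x - 257
image of x^5: 10x^4 - 90x^3 + 490x^2 - 1285x + 1281
image of x^6: 12x^5 - 135x^4 + 980x^3 - 3855x^2 + 7686x - 6145
image of x^7: 14x^6 - 189x^5 + 1715x^4 - 8995x^3 + 26901x^2 - 43015x + 28673
each image's coordinates form column j of the matrix


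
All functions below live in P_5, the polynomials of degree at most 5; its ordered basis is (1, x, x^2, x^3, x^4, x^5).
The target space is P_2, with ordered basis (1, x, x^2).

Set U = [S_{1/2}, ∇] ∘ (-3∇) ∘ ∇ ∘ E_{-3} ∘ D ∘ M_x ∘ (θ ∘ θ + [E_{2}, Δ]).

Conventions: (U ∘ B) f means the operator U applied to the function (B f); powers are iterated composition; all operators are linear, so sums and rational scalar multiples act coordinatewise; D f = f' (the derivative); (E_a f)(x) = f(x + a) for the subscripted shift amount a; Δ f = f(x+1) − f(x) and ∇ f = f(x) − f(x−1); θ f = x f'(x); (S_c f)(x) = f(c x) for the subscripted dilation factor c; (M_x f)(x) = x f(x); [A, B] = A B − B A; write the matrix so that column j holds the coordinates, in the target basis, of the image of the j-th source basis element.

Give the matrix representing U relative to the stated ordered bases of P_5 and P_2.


image of 1: 0
image of x: 0
image of x^2: 0
image of x^3: -324
image of x^4: -1440x + 13680
image of x^5: -3375x^2 + 64125x - 307125
each image's coordinates form column j of the matrix

the matrix is [[0, 0, 0, -324, 13680, -307125]; [0, 0, 0, 0, -1440, 64125]; [0, 0, 0, 0, 0, -3375]] (rows listed top to bottom)


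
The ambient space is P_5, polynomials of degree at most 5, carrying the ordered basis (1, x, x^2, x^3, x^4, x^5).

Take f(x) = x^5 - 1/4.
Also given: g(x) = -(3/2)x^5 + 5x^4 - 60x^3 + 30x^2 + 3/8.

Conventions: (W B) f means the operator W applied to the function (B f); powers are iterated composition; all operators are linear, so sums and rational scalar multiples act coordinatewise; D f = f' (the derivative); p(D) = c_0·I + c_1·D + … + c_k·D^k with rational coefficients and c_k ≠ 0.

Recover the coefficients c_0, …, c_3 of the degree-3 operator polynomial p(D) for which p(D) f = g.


p(D) = -(3/2)·I + D − 3·D^2 + (1/2)·D^3, i.e. c_0 = -3/2, c_1 = 1, c_2 = -3, c_3 = 1/2

D^0 f = x^5 - 1/4
D^1 f = 5x^4
D^2 f = 20x^3
D^3 f = 60x^2
matching coefficients of g against c_0 f + c_1 Df + … from the top degree down determines the c_i
solution: c_0 = -3/2, c_1 = 1, c_2 = -3, c_3 = 1/2


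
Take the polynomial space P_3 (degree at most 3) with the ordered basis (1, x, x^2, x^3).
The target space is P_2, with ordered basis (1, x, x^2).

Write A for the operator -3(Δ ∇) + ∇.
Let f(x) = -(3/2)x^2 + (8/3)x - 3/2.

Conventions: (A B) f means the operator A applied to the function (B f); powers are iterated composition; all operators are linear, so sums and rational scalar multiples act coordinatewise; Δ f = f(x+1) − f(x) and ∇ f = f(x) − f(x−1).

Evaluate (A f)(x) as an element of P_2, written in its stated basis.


the image equals g(x) = -3x + 79/6

∇ f = -3x + 25/6
Δ ∇ f = -3
(-3(Δ ∇)) f = 9
∇ f = -3x + 25/6
(-3(Δ ∇) + ∇) f = -3x + 79/6


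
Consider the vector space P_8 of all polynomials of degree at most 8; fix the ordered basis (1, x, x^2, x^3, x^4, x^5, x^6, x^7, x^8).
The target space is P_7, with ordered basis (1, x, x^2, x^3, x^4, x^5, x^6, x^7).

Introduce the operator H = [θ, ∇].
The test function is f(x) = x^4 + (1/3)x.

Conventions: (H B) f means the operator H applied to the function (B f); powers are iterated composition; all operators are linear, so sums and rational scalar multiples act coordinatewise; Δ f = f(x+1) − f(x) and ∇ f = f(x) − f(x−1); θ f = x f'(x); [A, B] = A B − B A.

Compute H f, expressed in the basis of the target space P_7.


∇ f = 4x^3 - 6x^2 + 4x - 2/3
θ ∇ f = 12x^3 - 12x^2 + 4x
θ f = 4x^4 + (1/3)x
∇ θ f = 16x^3 - 24x^2 + 16x - 11/3
[θ, ∇] f = -4x^3 + 12x^2 - 12x + 11/3

the result is g(x) = -4x^3 + 12x^2 - 12x + 11/3


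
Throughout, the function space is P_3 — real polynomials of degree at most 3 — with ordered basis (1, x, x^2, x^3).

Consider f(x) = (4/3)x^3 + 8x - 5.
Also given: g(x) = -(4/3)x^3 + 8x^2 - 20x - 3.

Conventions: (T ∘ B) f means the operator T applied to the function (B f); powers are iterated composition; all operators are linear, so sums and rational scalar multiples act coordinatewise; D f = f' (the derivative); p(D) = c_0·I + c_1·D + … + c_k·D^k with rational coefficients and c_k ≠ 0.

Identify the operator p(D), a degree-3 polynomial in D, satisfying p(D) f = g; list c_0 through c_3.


D^0 f = (4/3)x^3 + 8x - 5
D^1 f = 4x^2 + 8
D^2 f = 8x
D^3 f = 8
matching coefficients of g against c_0 f + c_1 Df + … from the top degree down determines the c_i
solution: c_0 = -1, c_1 = 2, c_2 = -3/2, c_3 = -3

p(D) = -I + 2·D − (3/2)·D^2 − 3·D^3, i.e. c_0 = -1, c_1 = 2, c_2 = -3/2, c_3 = -3


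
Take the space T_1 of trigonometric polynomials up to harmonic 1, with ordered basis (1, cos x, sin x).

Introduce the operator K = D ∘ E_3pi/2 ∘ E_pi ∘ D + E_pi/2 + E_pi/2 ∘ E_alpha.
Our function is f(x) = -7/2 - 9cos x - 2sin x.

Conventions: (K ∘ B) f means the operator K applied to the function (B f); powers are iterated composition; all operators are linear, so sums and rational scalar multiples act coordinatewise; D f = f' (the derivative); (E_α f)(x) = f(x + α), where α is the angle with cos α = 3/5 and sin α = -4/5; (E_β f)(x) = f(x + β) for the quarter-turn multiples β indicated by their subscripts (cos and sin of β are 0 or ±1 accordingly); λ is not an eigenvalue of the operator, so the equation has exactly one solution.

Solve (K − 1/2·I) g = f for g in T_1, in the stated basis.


write g with unknown coordinates in the stated basis and equate coefficients in (K − 1/2·I) g = f
solving from the highest basis element down gives g = -7/3 - (10/3)cos x - (40/3)sin x
check: K g = -14/3 - (32/3)cos x - (26/3)sin x
so K g − 1/2·g = -7/2 - 9cos x - 2sin x = f ✓

g(x) = -7/3 - (10/3)cos x - (40/3)sin x


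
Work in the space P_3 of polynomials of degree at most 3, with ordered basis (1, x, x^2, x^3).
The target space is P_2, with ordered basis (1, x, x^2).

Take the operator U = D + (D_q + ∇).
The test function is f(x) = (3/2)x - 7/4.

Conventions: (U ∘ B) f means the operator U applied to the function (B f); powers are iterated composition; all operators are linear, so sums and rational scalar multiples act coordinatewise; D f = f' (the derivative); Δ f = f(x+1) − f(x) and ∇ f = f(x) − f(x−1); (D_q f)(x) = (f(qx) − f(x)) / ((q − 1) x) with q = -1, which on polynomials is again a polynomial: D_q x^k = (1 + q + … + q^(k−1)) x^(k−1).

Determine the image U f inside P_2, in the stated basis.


g(x) = 9/2

D f = 3/2
D_q f = 3/2
∇ f = 3/2
(D_q + ∇) f = 3
(D + (D_q + ∇)) f = 9/2


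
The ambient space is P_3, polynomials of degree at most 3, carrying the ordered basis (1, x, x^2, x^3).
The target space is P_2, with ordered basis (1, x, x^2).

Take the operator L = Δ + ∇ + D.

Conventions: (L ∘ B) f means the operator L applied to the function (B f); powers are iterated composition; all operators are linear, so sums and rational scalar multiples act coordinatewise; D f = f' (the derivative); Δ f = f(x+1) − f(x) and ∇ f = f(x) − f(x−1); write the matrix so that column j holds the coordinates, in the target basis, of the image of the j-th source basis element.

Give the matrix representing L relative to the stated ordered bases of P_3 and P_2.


the matrix is [[0, 3, 0, 2]; [0, 0, 6, 0]; [0, 0, 0, 9]] (rows listed top to bottom)

image of 1: 0
image of x: 3
image of x^2: 6x
image of x^3: 9x^2 + 2
each image's coordinates form column j of the matrix


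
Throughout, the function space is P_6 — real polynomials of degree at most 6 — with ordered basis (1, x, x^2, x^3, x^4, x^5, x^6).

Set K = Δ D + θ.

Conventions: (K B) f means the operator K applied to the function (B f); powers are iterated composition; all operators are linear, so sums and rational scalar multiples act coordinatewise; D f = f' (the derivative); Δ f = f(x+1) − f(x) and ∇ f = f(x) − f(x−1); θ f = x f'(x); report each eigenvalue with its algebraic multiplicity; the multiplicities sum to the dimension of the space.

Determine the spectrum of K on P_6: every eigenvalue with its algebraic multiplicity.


λ = 0 (multiplicity 1), λ = 1 (multiplicity 1), λ = 2 (multiplicity 1), λ = 3 (multiplicity 1), λ = 4 (multiplicity 1), λ = 5 (multiplicity 1), λ = 6 (multiplicity 1)

image of 1: 0
image of x: x
image of x^2: 2x^2 + 2
image of x^3: 3x^3 + 6x + 3
image of x^4: 4x^4 + 12x^2 + 12x + 4
image of x^5: 5x^5 + 20x^3 + 30x^2 + 20x + 5
image of x^6: 6x^6 + 30x^4 + 60x^3 + 60x^2 + 30x + 6
the matrix is upper triangular; its diagonal is (0, 1, 2, 3, 4, 5, 6)
for a triangular matrix the eigenvalues are the diagonal entries, with algebraic multiplicity their repetition count


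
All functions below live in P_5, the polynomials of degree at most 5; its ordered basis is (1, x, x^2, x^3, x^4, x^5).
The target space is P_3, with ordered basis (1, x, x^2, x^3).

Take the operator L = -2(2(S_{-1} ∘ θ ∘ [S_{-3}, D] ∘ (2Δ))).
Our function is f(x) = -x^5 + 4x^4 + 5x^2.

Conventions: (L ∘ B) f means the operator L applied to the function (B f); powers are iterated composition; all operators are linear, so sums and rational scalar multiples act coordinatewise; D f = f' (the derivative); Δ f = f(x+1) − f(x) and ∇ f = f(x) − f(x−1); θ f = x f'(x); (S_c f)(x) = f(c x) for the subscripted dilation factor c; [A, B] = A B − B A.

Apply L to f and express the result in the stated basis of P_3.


g(x) = 51840x^3 - 10368x^2 - 2688x

Δ f = -5x^4 + 6x^3 + 14x^2 + 21x + 8
(2Δ) f = -10x^4 + 12x^3 + 28x^2 + 42x + 16
D (2Δ) f = -40x^3 + 36x^2 + 56x + 42
S_{-3} D (2Δ) f = 1080x^3 + 324x^2 - 168x + 42
S_{-3} (2Δ) f = -810x^4 - 324x^3 + 252x^2 - 126x + 16
D S_{-3} (2Δ) f = -3240x^3 - 972x^2 + 504x - 126
[S_{-3}, D] (2Δ) f = 4320x^3 + 1296x^2 - 672x + 168
θ [S_{-3}, D] (2Δ) f = 12960x^3 + 2592x^2 - 672x
S_{-1} θ [S_{-3}, D] (2Δ) f = -12960x^3 + 2592x^2 + 672x
(2(S_{-1} ∘ θ ∘ [S_{-3}, D] ∘ (2Δ))) f = -25920x^3 + 5184x^2 + 1344x
(-2(2(S_{-1} ∘ θ ∘ [S_{-3}, D] ∘ (2Δ)))) f = 51840x^3 - 10368x^2 - 2688x


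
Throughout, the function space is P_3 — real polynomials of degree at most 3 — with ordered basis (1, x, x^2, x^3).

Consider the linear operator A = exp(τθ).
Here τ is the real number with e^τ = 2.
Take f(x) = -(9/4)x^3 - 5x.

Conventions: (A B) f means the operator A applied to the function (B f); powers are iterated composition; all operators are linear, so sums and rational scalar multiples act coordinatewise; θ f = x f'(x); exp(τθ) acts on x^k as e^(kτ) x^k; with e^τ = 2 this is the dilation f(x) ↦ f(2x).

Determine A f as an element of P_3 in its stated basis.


the result is g(x) = -18x^3 - 10x

exp(τθ) x^k = e^(kτ) x^k; with e^τ = 2 this sends x^k to 2^k x^k
x ↦ 2 x
x^3 ↦ 8 x^3
applying this coordinatewise to f: exp(τθ) f = -18x^3 - 10x


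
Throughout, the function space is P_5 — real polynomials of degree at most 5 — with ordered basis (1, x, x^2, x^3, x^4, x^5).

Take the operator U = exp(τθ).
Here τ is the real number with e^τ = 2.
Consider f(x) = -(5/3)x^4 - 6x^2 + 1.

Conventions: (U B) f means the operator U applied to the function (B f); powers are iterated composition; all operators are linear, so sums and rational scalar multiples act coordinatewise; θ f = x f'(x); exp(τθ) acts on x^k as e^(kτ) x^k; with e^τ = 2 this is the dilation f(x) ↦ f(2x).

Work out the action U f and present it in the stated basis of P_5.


exp(τθ) x^k = e^(kτ) x^k; with e^τ = 2 this sends x^k to 2^k x^k
x^2 ↦ 4 x^2
x^4 ↦ 16 x^4
applying this coordinatewise to f: exp(τθ) f = -(80/3)x^4 - 24x^2 + 1

the result is g(x) = -(80/3)x^4 - 24x^2 + 1


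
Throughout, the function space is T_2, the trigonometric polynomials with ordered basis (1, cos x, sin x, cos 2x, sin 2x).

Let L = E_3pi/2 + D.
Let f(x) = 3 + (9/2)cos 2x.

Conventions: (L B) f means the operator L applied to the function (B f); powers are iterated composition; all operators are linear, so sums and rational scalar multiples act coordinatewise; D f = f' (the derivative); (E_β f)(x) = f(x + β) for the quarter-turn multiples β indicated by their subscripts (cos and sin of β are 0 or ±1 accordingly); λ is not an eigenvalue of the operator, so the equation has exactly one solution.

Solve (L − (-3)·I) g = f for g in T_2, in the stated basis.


write g with unknown coordinates in the stated basis and equate coefficients in (L − (-3)·I) g = f
solving from the highest basis element down gives g = 3/4 + (9/8)cos 2x + (9/8)sin 2x
check: L g = 3/4 + (9/8)cos 2x - (27/8)sin 2x
so L g − (-3)·g = 3 + (9/2)cos 2x = f ✓

g(x) = 3/4 + (9/8)cos 2x + (9/8)sin 2x


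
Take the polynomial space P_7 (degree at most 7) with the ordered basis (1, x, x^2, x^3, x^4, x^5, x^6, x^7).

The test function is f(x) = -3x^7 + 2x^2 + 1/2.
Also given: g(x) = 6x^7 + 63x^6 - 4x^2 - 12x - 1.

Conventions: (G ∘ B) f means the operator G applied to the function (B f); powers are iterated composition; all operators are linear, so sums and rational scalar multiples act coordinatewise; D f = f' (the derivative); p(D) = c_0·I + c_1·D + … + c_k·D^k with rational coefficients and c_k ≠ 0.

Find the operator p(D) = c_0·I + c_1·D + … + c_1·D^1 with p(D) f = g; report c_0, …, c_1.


D^0 f = -3x^7 + 2x^2 + 1/2
D^1 f = -21x^6 + 4x
matching coefficients of g against c_0 f + c_1 Df + … from the top degree down determines the c_i
solution: c_0 = -2, c_1 = -3

c_0 = -2, c_1 = -3


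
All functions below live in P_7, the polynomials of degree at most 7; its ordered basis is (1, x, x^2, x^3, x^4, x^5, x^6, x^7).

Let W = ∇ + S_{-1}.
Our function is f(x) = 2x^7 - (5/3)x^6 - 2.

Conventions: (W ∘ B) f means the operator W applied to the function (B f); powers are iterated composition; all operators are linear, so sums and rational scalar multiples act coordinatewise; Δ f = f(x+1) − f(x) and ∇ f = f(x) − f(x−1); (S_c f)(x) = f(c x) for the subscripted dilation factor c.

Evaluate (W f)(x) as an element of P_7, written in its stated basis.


g(x) = -2x^7 + (37/3)x^6 - 52x^5 + 95x^4 - (310/3)x^3 + 67x^2 - 24x + 5/3

∇ f = 14x^6 - 52x^5 + 95x^4 - (310/3)x^3 + 67x^2 - 24x + 11/3
S_{-1} f = -2x^7 - (5/3)x^6 - 2
(∇ + S_{-1}) f = -2x^7 + (37/3)x^6 - 52x^5 + 95x^4 - (310/3)x^3 + 67x^2 - 24x + 5/3


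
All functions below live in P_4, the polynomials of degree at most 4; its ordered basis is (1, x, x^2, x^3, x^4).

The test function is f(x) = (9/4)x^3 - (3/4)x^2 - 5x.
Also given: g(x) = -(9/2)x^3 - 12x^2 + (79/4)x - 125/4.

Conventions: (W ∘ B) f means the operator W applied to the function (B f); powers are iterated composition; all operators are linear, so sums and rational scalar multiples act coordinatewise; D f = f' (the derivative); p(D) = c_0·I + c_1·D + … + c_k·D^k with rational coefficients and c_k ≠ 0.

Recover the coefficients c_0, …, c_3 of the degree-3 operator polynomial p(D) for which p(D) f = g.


D^0 f = (9/4)x^3 - (3/4)x^2 - 5x
D^1 f = (27/4)x^2 - (3/2)x - 5
D^2 f = (27/2)x - 3/2
D^3 f = 27/2
matching coefficients of g against c_0 f + c_1 Df + … from the top degree down determines the c_i
solution: c_0 = -2, c_1 = -2, c_2 = 1/2, c_3 = -3

p(D) = -2·I − 2·D + (1/2)·D^2 − 3·D^3, i.e. c_0 = -2, c_1 = -2, c_2 = 1/2, c_3 = -3


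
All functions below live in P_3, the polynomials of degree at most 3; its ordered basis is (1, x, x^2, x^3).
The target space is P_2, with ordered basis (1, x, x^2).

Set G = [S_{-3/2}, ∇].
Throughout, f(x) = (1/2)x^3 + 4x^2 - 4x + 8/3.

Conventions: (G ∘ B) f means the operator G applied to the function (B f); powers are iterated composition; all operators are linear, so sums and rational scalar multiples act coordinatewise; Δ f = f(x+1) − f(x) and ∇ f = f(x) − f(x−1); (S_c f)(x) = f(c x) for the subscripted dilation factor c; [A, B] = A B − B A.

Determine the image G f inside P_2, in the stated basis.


the image equals g(x) = (135/16)x^2 - (525/16)x - 45/16

∇ f = (3/2)x^2 + (13/2)x - 15/2
S_{-3/2} ∇ f = (27/8)x^2 - (39/4)x - 15/2
S_{-3/2} f = -(27/16)x^3 + 9x^2 + 6x + 8/3
∇ S_{-3/2} f = -(81/16)x^2 + (369/16)x - 75/16
[S_{-3/2}, ∇] f = (135/16)x^2 - (525/16)x - 45/16


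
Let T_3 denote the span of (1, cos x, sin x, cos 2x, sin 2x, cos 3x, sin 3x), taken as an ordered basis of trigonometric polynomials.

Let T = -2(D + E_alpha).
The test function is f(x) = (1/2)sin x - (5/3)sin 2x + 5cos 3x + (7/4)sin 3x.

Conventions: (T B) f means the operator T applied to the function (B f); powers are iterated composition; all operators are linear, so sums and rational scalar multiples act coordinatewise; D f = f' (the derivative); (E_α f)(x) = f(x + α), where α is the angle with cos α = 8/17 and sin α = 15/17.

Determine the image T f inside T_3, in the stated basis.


the result is g(x) = -(32/17)cos x - (8/17)sin x + (8180/867)cos 2x - (1610/867)sin 2x - (974/4913)cos 3x + (159548/4913)sin 3x

D f = (1/2)cos x - (10/3)cos 2x + (21/4)cos 3x - 15sin 3x
E_alpha f = (15/34)cos x + (4/17)sin x - (400/289)cos 2x + (805/867)sin 2x - (101225/19652)cos 3x - (6079/4913)sin 3x
(D + E_alpha) f = (16/17)cos x + (4/17)sin x - (4090/867)cos 2x + (805/867)sin 2x + (487/4913)cos 3x - (79774/4913)sin 3x
(-2(D + E_alpha)) f = -(32/17)cos x - (8/17)sin x + (8180/867)cos 2x - (1610/867)sin 2x - (974/4913)cos 3x + (159548/4913)sin 3x


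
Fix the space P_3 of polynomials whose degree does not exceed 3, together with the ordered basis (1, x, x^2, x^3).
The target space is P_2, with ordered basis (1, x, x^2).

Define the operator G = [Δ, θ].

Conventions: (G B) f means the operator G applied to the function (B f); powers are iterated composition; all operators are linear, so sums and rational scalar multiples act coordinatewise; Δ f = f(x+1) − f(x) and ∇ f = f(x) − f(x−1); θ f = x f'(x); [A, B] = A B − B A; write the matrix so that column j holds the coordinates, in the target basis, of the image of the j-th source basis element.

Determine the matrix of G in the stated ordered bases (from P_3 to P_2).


image of 1: 0
image of x: 1
image of x^2: 2x + 2
image of x^3: 3x^2 + 6x + 3
each image's coordinates form column j of the matrix

the matrix is [[0, 1, 2, 3]; [0, 0, 2, 6]; [0, 0, 0, 3]] (rows listed top to bottom)


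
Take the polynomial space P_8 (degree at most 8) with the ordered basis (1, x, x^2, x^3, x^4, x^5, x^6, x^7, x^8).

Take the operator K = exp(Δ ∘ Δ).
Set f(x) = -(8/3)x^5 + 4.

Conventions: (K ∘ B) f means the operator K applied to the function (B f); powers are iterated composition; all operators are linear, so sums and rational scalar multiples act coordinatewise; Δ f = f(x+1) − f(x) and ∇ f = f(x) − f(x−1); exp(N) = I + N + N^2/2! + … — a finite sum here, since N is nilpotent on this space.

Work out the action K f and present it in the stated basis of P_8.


order-1 term: -(160/3)x^3 - 160x^2 - (560/3)x - 80
order-2 term: -160x - 320
the series for exp(Δ ∘ Δ) f terminates at order 2
exp(Δ ∘ Δ) f = -(8/3)x^5 - (160/3)x^3 - 160x^2 - (1040/3)x - 396

g(x) = -(8/3)x^5 - (160/3)x^3 - 160x^2 - (1040/3)x - 396


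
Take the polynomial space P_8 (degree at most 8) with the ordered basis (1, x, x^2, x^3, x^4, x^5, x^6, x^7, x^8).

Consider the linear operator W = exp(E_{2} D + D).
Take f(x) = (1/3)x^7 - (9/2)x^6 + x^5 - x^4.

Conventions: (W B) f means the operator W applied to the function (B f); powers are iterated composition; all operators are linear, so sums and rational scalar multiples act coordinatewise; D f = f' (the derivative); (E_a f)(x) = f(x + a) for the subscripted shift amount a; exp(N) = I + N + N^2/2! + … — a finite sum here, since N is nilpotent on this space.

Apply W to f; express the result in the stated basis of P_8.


order-1 term: (14/3)x^6 - 26x^5 - 120x^4 - (2024/3)x^3 - 1504x^2 - 1600x - 2000/3
order-2 term: 28x^5 + 10x^4 - 440x^3 - 3904x^2 - 10896x - 11168
order-3 term: (280/3)x^4 + 400x^3 + 320x^2 - 5312x - 13376
order-4 term: (560/3)x^3 + 1160x^2 + 2640x - 1168/3
order-5 term: 224x^2 + 1376x + 2432
order-6 term: (448/3)x + 608
order-7 term: 128/3
the series for exp(E_{2} D + D) f terminates at order 7
exp(E_{2} D + D) f = (1/3)x^7 + (1/6)x^6 + 3x^5 - (53/3)x^4 - 528x^3 - 3704x^2 - (40928/3)x - 67552/3

g(x) = (1/3)x^7 + (1/6)x^6 + 3x^5 - (53/3)x^4 - 528x^3 - 3704x^2 - (40928/3)x - 67552/3


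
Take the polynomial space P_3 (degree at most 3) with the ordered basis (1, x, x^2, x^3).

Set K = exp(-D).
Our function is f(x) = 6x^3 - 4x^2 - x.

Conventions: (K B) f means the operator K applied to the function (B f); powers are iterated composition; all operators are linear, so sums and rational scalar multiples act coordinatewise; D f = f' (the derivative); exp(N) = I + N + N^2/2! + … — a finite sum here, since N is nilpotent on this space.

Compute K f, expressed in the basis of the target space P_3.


order-1 term: -18x^2 + 8x + 1
order-2 term: 18x - 4
order-3 term: -6
the series for exp(-D) f terminates at order 3
exp(-D) f = 6x^3 - 22x^2 + 25x - 9

the result is g(x) = 6x^3 - 22x^2 + 25x - 9


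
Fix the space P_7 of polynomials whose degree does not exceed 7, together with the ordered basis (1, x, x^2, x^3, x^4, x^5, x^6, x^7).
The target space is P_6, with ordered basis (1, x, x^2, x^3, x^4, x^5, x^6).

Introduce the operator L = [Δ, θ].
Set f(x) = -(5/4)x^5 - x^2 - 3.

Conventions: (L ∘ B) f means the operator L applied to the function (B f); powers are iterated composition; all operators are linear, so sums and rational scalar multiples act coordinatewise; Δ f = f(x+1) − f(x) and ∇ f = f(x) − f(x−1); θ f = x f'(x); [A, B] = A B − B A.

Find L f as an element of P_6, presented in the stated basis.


the image equals g(x) = -(25/4)x^4 - 25x^3 - (75/2)x^2 - 27x - 33/4

θ f = -(25/4)x^5 - 2x^2
Δ θ f = -(125/4)x^4 - (125/2)x^3 - (125/2)x^2 - (141/4)x - 33/4
Δ f = -(25/4)x^4 - (25/2)x^3 - (25/2)x^2 - (33/4)x - 9/4
θ Δ f = -25x^4 - (75/2)x^3 - 25x^2 - (33/4)x
[Δ, θ] f = -(25/4)x^4 - 25x^3 - (75/2)x^2 - 27x - 33/4


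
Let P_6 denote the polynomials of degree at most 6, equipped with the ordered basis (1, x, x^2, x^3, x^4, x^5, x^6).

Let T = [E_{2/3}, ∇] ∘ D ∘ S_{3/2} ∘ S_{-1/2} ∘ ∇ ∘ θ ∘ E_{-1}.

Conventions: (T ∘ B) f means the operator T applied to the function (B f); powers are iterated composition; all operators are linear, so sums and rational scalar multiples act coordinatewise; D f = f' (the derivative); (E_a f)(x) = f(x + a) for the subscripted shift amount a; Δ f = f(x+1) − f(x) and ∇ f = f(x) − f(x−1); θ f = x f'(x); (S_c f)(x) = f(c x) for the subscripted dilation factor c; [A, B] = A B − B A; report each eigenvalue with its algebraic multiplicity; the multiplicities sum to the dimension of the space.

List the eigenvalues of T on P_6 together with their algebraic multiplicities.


λ = 0 (multiplicity 7)

image of 1: 0
image of x: 0
image of x^2: 0
image of x^3: 0
image of x^4: 0
image of x^5: 0
image of x^6: 0
the matrix is upper triangular; its diagonal is (0, 0, 0, 0, 0, 0, 0)
for a triangular matrix the eigenvalues are the diagonal entries, with algebraic multiplicity their repetition count


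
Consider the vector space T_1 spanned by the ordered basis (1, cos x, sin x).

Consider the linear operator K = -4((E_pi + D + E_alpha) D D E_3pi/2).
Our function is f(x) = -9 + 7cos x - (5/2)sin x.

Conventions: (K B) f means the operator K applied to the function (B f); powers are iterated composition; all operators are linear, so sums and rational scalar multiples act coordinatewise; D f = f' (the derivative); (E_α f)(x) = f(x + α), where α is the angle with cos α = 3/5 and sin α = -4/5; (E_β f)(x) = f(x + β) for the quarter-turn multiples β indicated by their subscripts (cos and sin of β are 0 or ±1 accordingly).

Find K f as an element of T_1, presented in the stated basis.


E_3pi/2 f = -9 + (5/2)cos x + 7sin x
D E_3pi/2 f = 7cos x - (5/2)sin x
D (D E_3pi/2) f = -(5/2)cos x - 7sin x
E_pi D (D E_3pi/2) f = (5/2)cos x + 7sin x
D D (D E_3pi/2) f = -7cos x + (5/2)sin x
E_alpha D (D E_3pi/2) f = (41/10)cos x - (31/5)sin x
(E_pi + D + E_alpha) D (D E_3pi/2) f = -(2/5)cos x + (33/10)sin x
(-4((E_pi + D + E_alpha) D D E_3pi/2)) f = (8/5)cos x - (66/5)sin x

g(x) = (8/5)cos x - (66/5)sin x


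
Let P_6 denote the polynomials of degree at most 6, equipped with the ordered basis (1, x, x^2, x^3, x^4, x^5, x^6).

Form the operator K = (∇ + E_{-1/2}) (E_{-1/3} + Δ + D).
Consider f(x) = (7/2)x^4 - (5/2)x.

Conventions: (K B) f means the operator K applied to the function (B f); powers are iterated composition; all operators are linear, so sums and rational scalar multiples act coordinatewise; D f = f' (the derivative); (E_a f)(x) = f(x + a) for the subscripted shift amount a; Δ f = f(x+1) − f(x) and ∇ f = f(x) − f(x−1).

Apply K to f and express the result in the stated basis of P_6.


E_{-1/3} f = (7/2)x^4 - (14/3)x^3 + (7/3)x^2 - (163/54)x + 71/81
Δ f = 14x^3 + 21x^2 + 14x + 1
D f = 14x^3 - 5/2
(E_{-1/3} + Δ + D) f = (7/2)x^4 + (70/3)x^3 + (70/3)x^2 + (593/54)x - 101/162
∇ (E_{-1/3} + Δ + D) f = 14x^3 + 49x^2 - (28/3)x + 202/27
E_{-1/2} (E_{-1/3} + Δ + D) f = (7/2)x^4 + (49/3)x^3 - (77/12)x^2 + (367/108)x - 7721/2592
(∇ + E_{-1/2}) (E_{-1/3} + Δ + D) f = (7/2)x^4 + (91/3)x^3 + (511/12)x^2 - (641/108)x + 11671/2592

g(x) = (7/2)x^4 + (91/3)x^3 + (511/12)x^2 - (641/108)x + 11671/2592
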